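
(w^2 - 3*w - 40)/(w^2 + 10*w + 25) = (w - 8)/(w + 5)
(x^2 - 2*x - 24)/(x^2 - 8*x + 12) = (x + 4)/(x - 2)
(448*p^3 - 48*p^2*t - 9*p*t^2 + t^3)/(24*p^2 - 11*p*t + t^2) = (56*p^2 + p*t - t^2)/(3*p - t)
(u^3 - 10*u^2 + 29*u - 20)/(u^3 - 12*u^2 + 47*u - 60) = (u - 1)/(u - 3)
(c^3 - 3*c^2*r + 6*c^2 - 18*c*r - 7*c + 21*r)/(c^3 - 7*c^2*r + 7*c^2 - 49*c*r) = (-c^2 + 3*c*r + c - 3*r)/(c*(-c + 7*r))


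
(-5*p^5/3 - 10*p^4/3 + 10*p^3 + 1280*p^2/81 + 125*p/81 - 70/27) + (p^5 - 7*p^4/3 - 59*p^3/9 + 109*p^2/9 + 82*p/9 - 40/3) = -2*p^5/3 - 17*p^4/3 + 31*p^3/9 + 2261*p^2/81 + 863*p/81 - 430/27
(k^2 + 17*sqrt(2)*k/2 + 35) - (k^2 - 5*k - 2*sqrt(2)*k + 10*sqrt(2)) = 5*k + 21*sqrt(2)*k/2 - 10*sqrt(2) + 35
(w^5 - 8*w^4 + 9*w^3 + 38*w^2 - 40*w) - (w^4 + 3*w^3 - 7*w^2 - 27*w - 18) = w^5 - 9*w^4 + 6*w^3 + 45*w^2 - 13*w + 18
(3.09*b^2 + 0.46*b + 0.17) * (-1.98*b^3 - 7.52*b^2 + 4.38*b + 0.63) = -6.1182*b^5 - 24.1476*b^4 + 9.7384*b^3 + 2.6831*b^2 + 1.0344*b + 0.1071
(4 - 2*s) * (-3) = 6*s - 12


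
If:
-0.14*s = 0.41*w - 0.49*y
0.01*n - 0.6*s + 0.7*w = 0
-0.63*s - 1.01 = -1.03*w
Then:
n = 21.5478260869565*y - 86.3204968944099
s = 1.25391304347826*y - 1.0288198757764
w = 0.76695652173913*y + 0.351304347826087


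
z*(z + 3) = z^2 + 3*z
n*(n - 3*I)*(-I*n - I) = -I*n^3 - 3*n^2 - I*n^2 - 3*n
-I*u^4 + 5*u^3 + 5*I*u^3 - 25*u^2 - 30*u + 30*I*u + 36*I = (u - 6)*(u - I)*(u + 6*I)*(-I*u - I)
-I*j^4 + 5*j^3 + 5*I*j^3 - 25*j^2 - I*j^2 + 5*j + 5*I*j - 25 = (j - 5)*(j - I)*(j + 5*I)*(-I*j + 1)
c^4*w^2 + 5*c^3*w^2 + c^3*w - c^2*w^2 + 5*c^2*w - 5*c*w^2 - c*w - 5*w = (c - 1)*(c + 5)*(c*w + 1)*(c*w + w)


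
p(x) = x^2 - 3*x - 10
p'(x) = 2*x - 3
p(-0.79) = -7.01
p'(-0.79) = -4.58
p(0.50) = -11.25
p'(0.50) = -2.00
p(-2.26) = 1.89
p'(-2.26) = -7.52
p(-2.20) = 1.44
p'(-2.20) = -7.40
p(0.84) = -11.81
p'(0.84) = -1.32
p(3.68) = -7.50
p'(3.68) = 4.36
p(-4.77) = 27.06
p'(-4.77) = -12.54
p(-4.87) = 28.33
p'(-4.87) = -12.74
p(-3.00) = 8.00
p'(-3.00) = -9.00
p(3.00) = -10.00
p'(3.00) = 3.00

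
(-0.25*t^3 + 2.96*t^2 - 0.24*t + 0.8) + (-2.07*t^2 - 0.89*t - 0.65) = -0.25*t^3 + 0.89*t^2 - 1.13*t + 0.15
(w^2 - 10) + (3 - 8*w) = w^2 - 8*w - 7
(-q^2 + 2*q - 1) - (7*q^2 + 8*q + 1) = -8*q^2 - 6*q - 2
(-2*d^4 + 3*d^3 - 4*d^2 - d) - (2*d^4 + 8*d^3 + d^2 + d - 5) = -4*d^4 - 5*d^3 - 5*d^2 - 2*d + 5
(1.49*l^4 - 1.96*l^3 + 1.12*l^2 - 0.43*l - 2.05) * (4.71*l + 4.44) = 7.0179*l^5 - 2.616*l^4 - 3.4272*l^3 + 2.9475*l^2 - 11.5647*l - 9.102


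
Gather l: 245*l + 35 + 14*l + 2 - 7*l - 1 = 252*l + 36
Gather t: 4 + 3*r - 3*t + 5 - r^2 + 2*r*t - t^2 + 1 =-r^2 + 3*r - t^2 + t*(2*r - 3) + 10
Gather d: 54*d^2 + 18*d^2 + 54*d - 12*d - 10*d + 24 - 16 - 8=72*d^2 + 32*d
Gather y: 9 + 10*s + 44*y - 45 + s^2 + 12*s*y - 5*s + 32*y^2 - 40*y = s^2 + 5*s + 32*y^2 + y*(12*s + 4) - 36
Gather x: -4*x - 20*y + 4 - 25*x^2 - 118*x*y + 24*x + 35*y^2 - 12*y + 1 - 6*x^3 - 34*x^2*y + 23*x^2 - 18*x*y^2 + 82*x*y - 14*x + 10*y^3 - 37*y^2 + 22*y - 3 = -6*x^3 + x^2*(-34*y - 2) + x*(-18*y^2 - 36*y + 6) + 10*y^3 - 2*y^2 - 10*y + 2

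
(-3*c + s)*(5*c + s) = -15*c^2 + 2*c*s + s^2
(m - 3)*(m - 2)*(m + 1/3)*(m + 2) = m^4 - 8*m^3/3 - 5*m^2 + 32*m/3 + 4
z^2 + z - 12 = (z - 3)*(z + 4)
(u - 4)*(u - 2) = u^2 - 6*u + 8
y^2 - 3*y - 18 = (y - 6)*(y + 3)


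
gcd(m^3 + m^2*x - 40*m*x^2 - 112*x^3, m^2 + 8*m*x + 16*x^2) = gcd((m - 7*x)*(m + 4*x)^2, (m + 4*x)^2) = m^2 + 8*m*x + 16*x^2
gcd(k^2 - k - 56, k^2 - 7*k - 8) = k - 8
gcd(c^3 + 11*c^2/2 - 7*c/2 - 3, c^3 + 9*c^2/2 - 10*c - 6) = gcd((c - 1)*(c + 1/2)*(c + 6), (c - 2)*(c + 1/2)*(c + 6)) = c^2 + 13*c/2 + 3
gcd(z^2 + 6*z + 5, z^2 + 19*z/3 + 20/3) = z + 5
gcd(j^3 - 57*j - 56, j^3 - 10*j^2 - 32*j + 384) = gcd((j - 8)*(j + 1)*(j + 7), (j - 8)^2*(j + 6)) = j - 8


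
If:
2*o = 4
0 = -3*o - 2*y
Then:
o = 2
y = -3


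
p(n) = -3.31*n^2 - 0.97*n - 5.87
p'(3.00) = -20.83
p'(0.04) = -1.23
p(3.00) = -38.57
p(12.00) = -494.15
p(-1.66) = -13.38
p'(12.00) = -80.41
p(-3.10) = -34.67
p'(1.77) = -12.69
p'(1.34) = -9.84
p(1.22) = -11.98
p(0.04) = -5.91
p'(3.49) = -24.07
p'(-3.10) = 19.55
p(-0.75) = -7.00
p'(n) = -6.62*n - 0.97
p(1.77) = -17.96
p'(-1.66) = 10.02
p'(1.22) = -9.05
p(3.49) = -49.57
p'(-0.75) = 4.00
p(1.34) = -13.11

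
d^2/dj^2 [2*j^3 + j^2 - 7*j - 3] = 12*j + 2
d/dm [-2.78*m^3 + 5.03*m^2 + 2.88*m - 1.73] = -8.34*m^2 + 10.06*m + 2.88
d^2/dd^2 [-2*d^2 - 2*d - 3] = -4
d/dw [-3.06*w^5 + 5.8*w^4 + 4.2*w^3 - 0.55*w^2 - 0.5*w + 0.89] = -15.3*w^4 + 23.2*w^3 + 12.6*w^2 - 1.1*w - 0.5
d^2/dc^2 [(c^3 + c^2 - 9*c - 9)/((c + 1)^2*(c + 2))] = 2*(-3*c^3 - 33*c^2 - 81*c - 59)/(c^6 + 9*c^5 + 33*c^4 + 63*c^3 + 66*c^2 + 36*c + 8)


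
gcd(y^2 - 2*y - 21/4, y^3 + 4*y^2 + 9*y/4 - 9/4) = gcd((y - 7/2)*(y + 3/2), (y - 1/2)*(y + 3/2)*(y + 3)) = y + 3/2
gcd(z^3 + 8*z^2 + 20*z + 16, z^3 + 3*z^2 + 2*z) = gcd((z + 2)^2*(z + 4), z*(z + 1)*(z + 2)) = z + 2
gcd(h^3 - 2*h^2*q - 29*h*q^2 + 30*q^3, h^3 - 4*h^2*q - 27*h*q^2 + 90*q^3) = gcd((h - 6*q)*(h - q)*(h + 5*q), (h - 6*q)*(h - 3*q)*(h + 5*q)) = -h^2 + h*q + 30*q^2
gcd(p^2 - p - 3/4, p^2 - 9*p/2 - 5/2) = p + 1/2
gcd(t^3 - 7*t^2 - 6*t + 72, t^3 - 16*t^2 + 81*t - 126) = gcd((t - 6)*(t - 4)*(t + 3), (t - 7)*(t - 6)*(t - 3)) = t - 6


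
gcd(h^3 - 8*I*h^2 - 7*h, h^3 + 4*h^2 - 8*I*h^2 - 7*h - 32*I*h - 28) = h^2 - 8*I*h - 7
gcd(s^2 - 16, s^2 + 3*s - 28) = s - 4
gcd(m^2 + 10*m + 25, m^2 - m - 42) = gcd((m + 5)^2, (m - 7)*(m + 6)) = 1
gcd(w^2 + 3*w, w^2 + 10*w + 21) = w + 3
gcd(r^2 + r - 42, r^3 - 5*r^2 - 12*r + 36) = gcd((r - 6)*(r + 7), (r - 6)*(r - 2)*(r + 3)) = r - 6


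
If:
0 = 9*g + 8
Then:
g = -8/9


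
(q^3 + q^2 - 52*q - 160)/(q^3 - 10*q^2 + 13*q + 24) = (q^2 + 9*q + 20)/(q^2 - 2*q - 3)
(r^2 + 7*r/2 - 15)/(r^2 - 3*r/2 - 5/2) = (r + 6)/(r + 1)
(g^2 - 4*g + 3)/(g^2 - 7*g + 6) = (g - 3)/(g - 6)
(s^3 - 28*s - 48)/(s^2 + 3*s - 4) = (s^2 - 4*s - 12)/(s - 1)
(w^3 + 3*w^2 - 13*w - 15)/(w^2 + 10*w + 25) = (w^2 - 2*w - 3)/(w + 5)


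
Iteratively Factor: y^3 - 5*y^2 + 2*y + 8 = (y - 4)*(y^2 - y - 2) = (y - 4)*(y - 2)*(y + 1)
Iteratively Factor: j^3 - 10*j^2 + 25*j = (j)*(j^2 - 10*j + 25) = j*(j - 5)*(j - 5)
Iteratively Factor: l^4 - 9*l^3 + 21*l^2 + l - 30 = (l - 2)*(l^3 - 7*l^2 + 7*l + 15) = (l - 2)*(l + 1)*(l^2 - 8*l + 15) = (l - 5)*(l - 2)*(l + 1)*(l - 3)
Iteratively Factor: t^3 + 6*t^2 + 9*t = (t + 3)*(t^2 + 3*t) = t*(t + 3)*(t + 3)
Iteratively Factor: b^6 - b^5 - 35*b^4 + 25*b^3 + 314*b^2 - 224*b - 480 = (b + 4)*(b^5 - 5*b^4 - 15*b^3 + 85*b^2 - 26*b - 120) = (b + 4)^2*(b^4 - 9*b^3 + 21*b^2 + b - 30) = (b + 1)*(b + 4)^2*(b^3 - 10*b^2 + 31*b - 30) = (b - 5)*(b + 1)*(b + 4)^2*(b^2 - 5*b + 6) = (b - 5)*(b - 3)*(b + 1)*(b + 4)^2*(b - 2)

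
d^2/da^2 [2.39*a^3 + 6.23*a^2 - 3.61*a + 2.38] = 14.34*a + 12.46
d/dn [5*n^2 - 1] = 10*n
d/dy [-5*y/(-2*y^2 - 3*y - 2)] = 10*(1 - y^2)/(4*y^4 + 12*y^3 + 17*y^2 + 12*y + 4)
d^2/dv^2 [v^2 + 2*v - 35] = 2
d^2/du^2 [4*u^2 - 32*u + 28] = 8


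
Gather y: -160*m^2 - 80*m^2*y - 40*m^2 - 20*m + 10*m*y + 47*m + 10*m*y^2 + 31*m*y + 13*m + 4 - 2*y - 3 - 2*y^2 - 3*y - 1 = -200*m^2 + 40*m + y^2*(10*m - 2) + y*(-80*m^2 + 41*m - 5)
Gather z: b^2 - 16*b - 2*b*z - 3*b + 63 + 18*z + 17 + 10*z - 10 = b^2 - 19*b + z*(28 - 2*b) + 70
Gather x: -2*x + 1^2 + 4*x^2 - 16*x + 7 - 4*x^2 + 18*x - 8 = 0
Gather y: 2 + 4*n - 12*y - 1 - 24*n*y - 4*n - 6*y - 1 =y*(-24*n - 18)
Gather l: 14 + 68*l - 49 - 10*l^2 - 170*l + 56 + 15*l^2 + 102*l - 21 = 5*l^2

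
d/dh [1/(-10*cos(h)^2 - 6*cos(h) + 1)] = -2*(10*cos(h) + 3)*sin(h)/(10*cos(h)^2 + 6*cos(h) - 1)^2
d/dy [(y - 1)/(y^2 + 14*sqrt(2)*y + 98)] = (y^2 + 14*sqrt(2)*y - 2*(y - 1)*(y + 7*sqrt(2)) + 98)/(y^2 + 14*sqrt(2)*y + 98)^2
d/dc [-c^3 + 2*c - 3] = 2 - 3*c^2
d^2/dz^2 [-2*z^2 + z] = -4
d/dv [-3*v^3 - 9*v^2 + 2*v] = -9*v^2 - 18*v + 2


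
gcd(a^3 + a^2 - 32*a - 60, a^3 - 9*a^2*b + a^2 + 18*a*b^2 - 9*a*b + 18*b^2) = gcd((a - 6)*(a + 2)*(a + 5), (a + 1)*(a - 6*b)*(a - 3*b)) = 1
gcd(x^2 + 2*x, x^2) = x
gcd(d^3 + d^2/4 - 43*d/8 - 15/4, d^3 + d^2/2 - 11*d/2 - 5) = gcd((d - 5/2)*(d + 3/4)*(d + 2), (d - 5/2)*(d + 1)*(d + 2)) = d^2 - d/2 - 5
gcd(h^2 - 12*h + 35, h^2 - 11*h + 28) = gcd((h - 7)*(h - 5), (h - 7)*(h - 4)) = h - 7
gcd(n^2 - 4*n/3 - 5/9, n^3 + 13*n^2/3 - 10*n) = n - 5/3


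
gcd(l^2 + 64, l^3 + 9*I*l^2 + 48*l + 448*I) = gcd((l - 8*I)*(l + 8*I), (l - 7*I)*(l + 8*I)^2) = l + 8*I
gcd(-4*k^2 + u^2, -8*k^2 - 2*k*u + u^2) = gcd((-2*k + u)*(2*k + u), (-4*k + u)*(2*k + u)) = 2*k + u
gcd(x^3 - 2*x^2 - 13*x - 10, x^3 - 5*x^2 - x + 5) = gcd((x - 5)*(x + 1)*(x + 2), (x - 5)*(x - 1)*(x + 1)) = x^2 - 4*x - 5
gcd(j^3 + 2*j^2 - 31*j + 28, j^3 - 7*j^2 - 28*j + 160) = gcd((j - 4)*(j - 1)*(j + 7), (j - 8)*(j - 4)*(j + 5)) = j - 4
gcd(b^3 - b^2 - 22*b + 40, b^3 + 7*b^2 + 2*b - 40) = b^2 + 3*b - 10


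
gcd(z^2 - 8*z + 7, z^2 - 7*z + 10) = 1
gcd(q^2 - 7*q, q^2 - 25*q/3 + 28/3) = q - 7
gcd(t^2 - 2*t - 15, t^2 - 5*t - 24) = t + 3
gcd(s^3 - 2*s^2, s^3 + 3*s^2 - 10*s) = s^2 - 2*s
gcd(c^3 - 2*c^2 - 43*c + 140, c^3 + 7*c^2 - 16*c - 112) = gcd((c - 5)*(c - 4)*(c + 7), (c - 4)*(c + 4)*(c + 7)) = c^2 + 3*c - 28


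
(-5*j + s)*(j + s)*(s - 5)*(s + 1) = -5*j^2*s^2 + 20*j^2*s + 25*j^2 - 4*j*s^3 + 16*j*s^2 + 20*j*s + s^4 - 4*s^3 - 5*s^2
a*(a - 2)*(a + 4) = a^3 + 2*a^2 - 8*a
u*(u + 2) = u^2 + 2*u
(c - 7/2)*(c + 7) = c^2 + 7*c/2 - 49/2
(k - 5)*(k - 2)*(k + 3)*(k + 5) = k^4 + k^3 - 31*k^2 - 25*k + 150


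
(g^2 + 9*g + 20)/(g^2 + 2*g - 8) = (g + 5)/(g - 2)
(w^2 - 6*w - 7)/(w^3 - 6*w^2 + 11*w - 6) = (w^2 - 6*w - 7)/(w^3 - 6*w^2 + 11*w - 6)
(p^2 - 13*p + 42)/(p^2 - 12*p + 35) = (p - 6)/(p - 5)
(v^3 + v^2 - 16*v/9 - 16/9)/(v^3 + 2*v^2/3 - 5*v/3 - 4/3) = (v + 4/3)/(v + 1)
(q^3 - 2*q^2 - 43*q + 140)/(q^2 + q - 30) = (q^2 + 3*q - 28)/(q + 6)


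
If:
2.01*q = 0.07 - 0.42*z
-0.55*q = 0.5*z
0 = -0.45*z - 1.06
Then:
No Solution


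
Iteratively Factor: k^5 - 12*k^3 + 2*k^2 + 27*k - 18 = (k - 1)*(k^4 + k^3 - 11*k^2 - 9*k + 18) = (k - 3)*(k - 1)*(k^3 + 4*k^2 + k - 6) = (k - 3)*(k - 1)*(k + 3)*(k^2 + k - 2) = (k - 3)*(k - 1)^2*(k + 3)*(k + 2)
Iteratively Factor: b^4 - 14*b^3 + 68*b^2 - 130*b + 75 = (b - 5)*(b^3 - 9*b^2 + 23*b - 15) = (b - 5)^2*(b^2 - 4*b + 3) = (b - 5)^2*(b - 1)*(b - 3)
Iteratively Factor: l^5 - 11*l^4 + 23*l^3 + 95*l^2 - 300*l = (l + 3)*(l^4 - 14*l^3 + 65*l^2 - 100*l) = (l - 4)*(l + 3)*(l^3 - 10*l^2 + 25*l) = (l - 5)*(l - 4)*(l + 3)*(l^2 - 5*l) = l*(l - 5)*(l - 4)*(l + 3)*(l - 5)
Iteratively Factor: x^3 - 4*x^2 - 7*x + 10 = (x + 2)*(x^2 - 6*x + 5) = (x - 1)*(x + 2)*(x - 5)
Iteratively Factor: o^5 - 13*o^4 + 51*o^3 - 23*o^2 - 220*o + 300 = (o + 2)*(o^4 - 15*o^3 + 81*o^2 - 185*o + 150) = (o - 3)*(o + 2)*(o^3 - 12*o^2 + 45*o - 50) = (o - 5)*(o - 3)*(o + 2)*(o^2 - 7*o + 10) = (o - 5)*(o - 3)*(o - 2)*(o + 2)*(o - 5)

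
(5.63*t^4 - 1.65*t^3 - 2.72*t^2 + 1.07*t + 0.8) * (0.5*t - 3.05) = 2.815*t^5 - 17.9965*t^4 + 3.6725*t^3 + 8.831*t^2 - 2.8635*t - 2.44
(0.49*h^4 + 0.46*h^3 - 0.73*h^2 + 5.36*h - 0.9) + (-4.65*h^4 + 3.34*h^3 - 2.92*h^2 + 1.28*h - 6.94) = -4.16*h^4 + 3.8*h^3 - 3.65*h^2 + 6.64*h - 7.84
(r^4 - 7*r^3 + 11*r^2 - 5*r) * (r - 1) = r^5 - 8*r^4 + 18*r^3 - 16*r^2 + 5*r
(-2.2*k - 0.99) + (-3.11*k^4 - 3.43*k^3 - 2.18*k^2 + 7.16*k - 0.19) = -3.11*k^4 - 3.43*k^3 - 2.18*k^2 + 4.96*k - 1.18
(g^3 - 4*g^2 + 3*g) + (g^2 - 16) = g^3 - 3*g^2 + 3*g - 16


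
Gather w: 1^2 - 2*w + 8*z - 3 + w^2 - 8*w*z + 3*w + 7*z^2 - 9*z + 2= w^2 + w*(1 - 8*z) + 7*z^2 - z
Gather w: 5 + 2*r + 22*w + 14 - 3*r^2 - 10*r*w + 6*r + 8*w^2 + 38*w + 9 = -3*r^2 + 8*r + 8*w^2 + w*(60 - 10*r) + 28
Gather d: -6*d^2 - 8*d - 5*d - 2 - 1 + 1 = -6*d^2 - 13*d - 2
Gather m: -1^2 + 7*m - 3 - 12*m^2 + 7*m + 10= -12*m^2 + 14*m + 6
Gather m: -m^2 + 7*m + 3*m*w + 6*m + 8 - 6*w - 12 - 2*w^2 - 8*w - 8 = -m^2 + m*(3*w + 13) - 2*w^2 - 14*w - 12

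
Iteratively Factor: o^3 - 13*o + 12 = (o + 4)*(o^2 - 4*o + 3) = (o - 3)*(o + 4)*(o - 1)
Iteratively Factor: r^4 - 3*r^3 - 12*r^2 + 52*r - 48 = (r - 2)*(r^3 - r^2 - 14*r + 24) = (r - 3)*(r - 2)*(r^2 + 2*r - 8) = (r - 3)*(r - 2)*(r + 4)*(r - 2)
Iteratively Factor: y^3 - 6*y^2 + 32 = (y - 4)*(y^2 - 2*y - 8) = (y - 4)^2*(y + 2)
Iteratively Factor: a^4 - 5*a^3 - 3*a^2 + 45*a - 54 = (a + 3)*(a^3 - 8*a^2 + 21*a - 18) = (a - 2)*(a + 3)*(a^2 - 6*a + 9) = (a - 3)*(a - 2)*(a + 3)*(a - 3)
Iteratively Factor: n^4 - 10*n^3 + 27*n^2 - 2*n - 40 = (n - 5)*(n^3 - 5*n^2 + 2*n + 8) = (n - 5)*(n - 2)*(n^2 - 3*n - 4) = (n - 5)*(n - 4)*(n - 2)*(n + 1)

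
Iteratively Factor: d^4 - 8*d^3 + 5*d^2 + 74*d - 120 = (d - 4)*(d^3 - 4*d^2 - 11*d + 30) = (d - 4)*(d - 2)*(d^2 - 2*d - 15) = (d - 4)*(d - 2)*(d + 3)*(d - 5)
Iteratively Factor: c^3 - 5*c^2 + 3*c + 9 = (c - 3)*(c^2 - 2*c - 3) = (c - 3)*(c + 1)*(c - 3)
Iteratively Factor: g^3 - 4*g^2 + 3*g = (g - 1)*(g^2 - 3*g) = (g - 3)*(g - 1)*(g)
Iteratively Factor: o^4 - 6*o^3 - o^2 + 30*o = (o + 2)*(o^3 - 8*o^2 + 15*o) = (o - 5)*(o + 2)*(o^2 - 3*o) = o*(o - 5)*(o + 2)*(o - 3)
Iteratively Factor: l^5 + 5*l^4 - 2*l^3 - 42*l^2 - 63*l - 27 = (l + 3)*(l^4 + 2*l^3 - 8*l^2 - 18*l - 9) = (l + 1)*(l + 3)*(l^3 + l^2 - 9*l - 9) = (l + 1)^2*(l + 3)*(l^2 - 9) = (l - 3)*(l + 1)^2*(l + 3)*(l + 3)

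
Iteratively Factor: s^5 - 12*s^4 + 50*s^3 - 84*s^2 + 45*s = (s - 3)*(s^4 - 9*s^3 + 23*s^2 - 15*s) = (s - 3)^2*(s^3 - 6*s^2 + 5*s) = (s - 3)^2*(s - 1)*(s^2 - 5*s) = s*(s - 3)^2*(s - 1)*(s - 5)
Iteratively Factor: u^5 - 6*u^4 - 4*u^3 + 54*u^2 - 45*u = (u - 1)*(u^4 - 5*u^3 - 9*u^2 + 45*u) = (u - 1)*(u + 3)*(u^3 - 8*u^2 + 15*u) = u*(u - 1)*(u + 3)*(u^2 - 8*u + 15) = u*(u - 5)*(u - 1)*(u + 3)*(u - 3)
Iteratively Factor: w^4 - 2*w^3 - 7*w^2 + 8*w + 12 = (w - 2)*(w^3 - 7*w - 6) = (w - 2)*(w + 2)*(w^2 - 2*w - 3) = (w - 3)*(w - 2)*(w + 2)*(w + 1)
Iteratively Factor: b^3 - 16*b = (b)*(b^2 - 16) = b*(b - 4)*(b + 4)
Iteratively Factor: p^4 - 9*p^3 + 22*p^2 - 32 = (p - 2)*(p^3 - 7*p^2 + 8*p + 16) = (p - 2)*(p + 1)*(p^2 - 8*p + 16) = (p - 4)*(p - 2)*(p + 1)*(p - 4)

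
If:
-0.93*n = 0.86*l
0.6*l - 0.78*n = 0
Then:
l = 0.00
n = 0.00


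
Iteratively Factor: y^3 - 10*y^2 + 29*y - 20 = (y - 5)*(y^2 - 5*y + 4) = (y - 5)*(y - 1)*(y - 4)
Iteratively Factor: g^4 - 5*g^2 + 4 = (g + 1)*(g^3 - g^2 - 4*g + 4) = (g - 1)*(g + 1)*(g^2 - 4) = (g - 1)*(g + 1)*(g + 2)*(g - 2)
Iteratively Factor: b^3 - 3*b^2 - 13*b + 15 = (b - 5)*(b^2 + 2*b - 3) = (b - 5)*(b - 1)*(b + 3)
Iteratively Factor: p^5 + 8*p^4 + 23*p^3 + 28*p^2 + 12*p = (p)*(p^4 + 8*p^3 + 23*p^2 + 28*p + 12) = p*(p + 2)*(p^3 + 6*p^2 + 11*p + 6) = p*(p + 2)^2*(p^2 + 4*p + 3) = p*(p + 1)*(p + 2)^2*(p + 3)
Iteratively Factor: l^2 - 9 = (l + 3)*(l - 3)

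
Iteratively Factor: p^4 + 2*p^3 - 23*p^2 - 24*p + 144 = (p - 3)*(p^3 + 5*p^2 - 8*p - 48) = (p - 3)*(p + 4)*(p^2 + p - 12) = (p - 3)*(p + 4)^2*(p - 3)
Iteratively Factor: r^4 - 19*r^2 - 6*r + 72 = (r - 4)*(r^3 + 4*r^2 - 3*r - 18) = (r - 4)*(r + 3)*(r^2 + r - 6) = (r - 4)*(r + 3)^2*(r - 2)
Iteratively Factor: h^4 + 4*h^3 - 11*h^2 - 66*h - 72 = (h + 2)*(h^3 + 2*h^2 - 15*h - 36) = (h + 2)*(h + 3)*(h^2 - h - 12) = (h + 2)*(h + 3)^2*(h - 4)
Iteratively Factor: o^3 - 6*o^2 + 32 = (o - 4)*(o^2 - 2*o - 8) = (o - 4)^2*(o + 2)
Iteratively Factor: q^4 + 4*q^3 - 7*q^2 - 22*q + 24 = (q - 2)*(q^3 + 6*q^2 + 5*q - 12) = (q - 2)*(q - 1)*(q^2 + 7*q + 12) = (q - 2)*(q - 1)*(q + 4)*(q + 3)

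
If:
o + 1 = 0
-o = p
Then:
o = -1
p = 1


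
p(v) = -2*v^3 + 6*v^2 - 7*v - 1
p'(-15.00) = -1537.00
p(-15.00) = 8204.00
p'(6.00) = -151.00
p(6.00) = -259.00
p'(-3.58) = -126.86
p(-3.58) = 192.72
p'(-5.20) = -231.64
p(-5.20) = 478.86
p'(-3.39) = -116.63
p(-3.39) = 169.60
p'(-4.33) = -171.45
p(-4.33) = 304.17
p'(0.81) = -1.22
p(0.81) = -3.80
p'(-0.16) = -9.07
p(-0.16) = 0.28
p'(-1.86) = -50.08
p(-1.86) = 45.65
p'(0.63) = -1.82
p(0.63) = -3.53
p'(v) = -6*v^2 + 12*v - 7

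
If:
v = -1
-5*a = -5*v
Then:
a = -1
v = -1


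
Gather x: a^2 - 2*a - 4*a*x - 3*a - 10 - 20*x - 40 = a^2 - 5*a + x*(-4*a - 20) - 50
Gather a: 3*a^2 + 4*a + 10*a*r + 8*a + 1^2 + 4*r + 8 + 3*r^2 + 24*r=3*a^2 + a*(10*r + 12) + 3*r^2 + 28*r + 9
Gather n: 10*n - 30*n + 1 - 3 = -20*n - 2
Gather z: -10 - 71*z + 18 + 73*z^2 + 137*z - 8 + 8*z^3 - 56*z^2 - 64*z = 8*z^3 + 17*z^2 + 2*z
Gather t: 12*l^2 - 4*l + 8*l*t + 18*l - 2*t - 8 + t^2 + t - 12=12*l^2 + 14*l + t^2 + t*(8*l - 1) - 20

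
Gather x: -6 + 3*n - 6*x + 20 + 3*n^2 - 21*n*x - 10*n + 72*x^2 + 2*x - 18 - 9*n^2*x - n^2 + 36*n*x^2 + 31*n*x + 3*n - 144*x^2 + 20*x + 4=2*n^2 - 4*n + x^2*(36*n - 72) + x*(-9*n^2 + 10*n + 16)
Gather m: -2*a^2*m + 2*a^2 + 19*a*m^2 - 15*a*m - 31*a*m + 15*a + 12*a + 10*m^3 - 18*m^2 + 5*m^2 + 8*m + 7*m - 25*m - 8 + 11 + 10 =2*a^2 + 27*a + 10*m^3 + m^2*(19*a - 13) + m*(-2*a^2 - 46*a - 10) + 13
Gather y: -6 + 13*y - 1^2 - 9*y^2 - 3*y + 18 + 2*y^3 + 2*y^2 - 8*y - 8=2*y^3 - 7*y^2 + 2*y + 3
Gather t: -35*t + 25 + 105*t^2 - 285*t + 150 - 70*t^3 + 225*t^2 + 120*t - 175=-70*t^3 + 330*t^2 - 200*t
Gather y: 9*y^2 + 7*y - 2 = 9*y^2 + 7*y - 2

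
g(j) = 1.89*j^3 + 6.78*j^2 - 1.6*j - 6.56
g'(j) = 5.67*j^2 + 13.56*j - 1.6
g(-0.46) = -4.57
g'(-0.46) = -6.64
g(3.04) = 104.33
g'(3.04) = 92.02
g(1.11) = 2.60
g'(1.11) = 20.44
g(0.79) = -2.66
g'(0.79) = 12.65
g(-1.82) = 7.42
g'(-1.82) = -7.50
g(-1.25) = 2.34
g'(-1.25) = -9.69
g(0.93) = -0.66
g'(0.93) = 15.91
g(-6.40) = -214.06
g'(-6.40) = 143.86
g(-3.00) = 8.23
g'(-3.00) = 8.75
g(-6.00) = -161.12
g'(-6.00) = 121.16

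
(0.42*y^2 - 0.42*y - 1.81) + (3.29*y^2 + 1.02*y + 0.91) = 3.71*y^2 + 0.6*y - 0.9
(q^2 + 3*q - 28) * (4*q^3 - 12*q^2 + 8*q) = 4*q^5 - 140*q^3 + 360*q^2 - 224*q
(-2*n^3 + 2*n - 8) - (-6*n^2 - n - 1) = -2*n^3 + 6*n^2 + 3*n - 7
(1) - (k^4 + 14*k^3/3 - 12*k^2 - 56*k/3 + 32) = -k^4 - 14*k^3/3 + 12*k^2 + 56*k/3 - 31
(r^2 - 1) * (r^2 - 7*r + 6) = r^4 - 7*r^3 + 5*r^2 + 7*r - 6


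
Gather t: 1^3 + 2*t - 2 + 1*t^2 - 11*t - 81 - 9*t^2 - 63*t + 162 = -8*t^2 - 72*t + 80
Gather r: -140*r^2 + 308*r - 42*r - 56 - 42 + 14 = -140*r^2 + 266*r - 84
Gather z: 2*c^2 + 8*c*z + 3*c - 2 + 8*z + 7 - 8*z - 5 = 2*c^2 + 8*c*z + 3*c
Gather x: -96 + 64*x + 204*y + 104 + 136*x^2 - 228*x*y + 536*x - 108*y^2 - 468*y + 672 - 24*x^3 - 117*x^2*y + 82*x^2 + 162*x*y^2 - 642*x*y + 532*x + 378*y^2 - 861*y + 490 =-24*x^3 + x^2*(218 - 117*y) + x*(162*y^2 - 870*y + 1132) + 270*y^2 - 1125*y + 1170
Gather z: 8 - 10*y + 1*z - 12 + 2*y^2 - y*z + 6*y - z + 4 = 2*y^2 - y*z - 4*y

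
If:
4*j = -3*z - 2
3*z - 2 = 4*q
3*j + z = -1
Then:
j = -1/5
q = -4/5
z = -2/5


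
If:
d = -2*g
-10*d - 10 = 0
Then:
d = -1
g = 1/2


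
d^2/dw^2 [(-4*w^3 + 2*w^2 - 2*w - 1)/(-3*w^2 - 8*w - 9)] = 2*(214*w^3 + 1053*w^2 + 882*w - 269)/(27*w^6 + 216*w^5 + 819*w^4 + 1808*w^3 + 2457*w^2 + 1944*w + 729)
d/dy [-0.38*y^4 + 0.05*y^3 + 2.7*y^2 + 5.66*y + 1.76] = -1.52*y^3 + 0.15*y^2 + 5.4*y + 5.66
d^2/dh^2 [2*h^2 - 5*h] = 4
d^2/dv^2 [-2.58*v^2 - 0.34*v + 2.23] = -5.16000000000000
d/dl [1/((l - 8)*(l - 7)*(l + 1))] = (-(l - 8)*(l - 7) - (l - 8)*(l + 1) - (l - 7)*(l + 1))/((l - 8)^2*(l - 7)^2*(l + 1)^2)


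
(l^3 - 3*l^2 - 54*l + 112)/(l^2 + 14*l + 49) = (l^2 - 10*l + 16)/(l + 7)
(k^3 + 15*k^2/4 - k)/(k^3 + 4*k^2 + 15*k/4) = (4*k^2 + 15*k - 4)/(4*k^2 + 16*k + 15)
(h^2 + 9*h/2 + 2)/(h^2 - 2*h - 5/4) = 2*(h + 4)/(2*h - 5)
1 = 1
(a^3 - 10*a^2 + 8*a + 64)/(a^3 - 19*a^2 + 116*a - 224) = (a + 2)/(a - 7)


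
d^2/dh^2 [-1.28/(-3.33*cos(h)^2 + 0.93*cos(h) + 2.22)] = (56.775168*(1 - cos(h)^2)^2 - 11.892096*cos(h)^3 + 67.344768*cos(h)^2 + 21.141504*cos(h) - 77.914368)/(-3.33*cos(h)^2 + 0.93*cos(h) + 2.22)^3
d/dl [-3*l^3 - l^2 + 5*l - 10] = -9*l^2 - 2*l + 5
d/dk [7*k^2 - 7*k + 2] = 14*k - 7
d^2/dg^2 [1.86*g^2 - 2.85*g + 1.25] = 3.72000000000000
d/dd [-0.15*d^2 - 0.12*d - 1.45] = -0.3*d - 0.12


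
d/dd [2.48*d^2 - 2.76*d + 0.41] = 4.96*d - 2.76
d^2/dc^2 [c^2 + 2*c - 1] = 2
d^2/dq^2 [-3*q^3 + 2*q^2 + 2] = 4 - 18*q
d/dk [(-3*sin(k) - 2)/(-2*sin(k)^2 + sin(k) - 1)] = (-6*sin(k)^2 - 8*sin(k) + 5)*cos(k)/(-sin(k) - cos(2*k) + 2)^2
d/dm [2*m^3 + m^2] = 2*m*(3*m + 1)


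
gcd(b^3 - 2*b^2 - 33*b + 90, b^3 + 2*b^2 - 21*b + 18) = b^2 + 3*b - 18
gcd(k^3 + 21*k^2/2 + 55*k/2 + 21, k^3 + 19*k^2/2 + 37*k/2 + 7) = k^2 + 9*k + 14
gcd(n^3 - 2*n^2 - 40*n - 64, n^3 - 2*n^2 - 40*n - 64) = n^3 - 2*n^2 - 40*n - 64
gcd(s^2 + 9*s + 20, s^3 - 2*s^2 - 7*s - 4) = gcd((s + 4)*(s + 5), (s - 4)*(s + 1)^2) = 1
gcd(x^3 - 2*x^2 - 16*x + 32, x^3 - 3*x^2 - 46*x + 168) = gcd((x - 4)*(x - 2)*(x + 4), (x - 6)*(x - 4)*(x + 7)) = x - 4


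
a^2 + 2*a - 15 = (a - 3)*(a + 5)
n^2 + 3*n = n*(n + 3)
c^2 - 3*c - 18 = (c - 6)*(c + 3)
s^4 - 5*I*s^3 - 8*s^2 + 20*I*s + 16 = (s - 2)*(s + 2)*(s - 4*I)*(s - I)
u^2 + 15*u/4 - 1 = (u - 1/4)*(u + 4)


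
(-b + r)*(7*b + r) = -7*b^2 + 6*b*r + r^2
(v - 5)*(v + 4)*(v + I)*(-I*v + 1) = -I*v^4 + 2*v^3 + I*v^3 - 2*v^2 + 21*I*v^2 - 40*v - I*v - 20*I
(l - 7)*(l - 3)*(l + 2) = l^3 - 8*l^2 + l + 42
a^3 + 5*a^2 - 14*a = a*(a - 2)*(a + 7)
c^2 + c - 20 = (c - 4)*(c + 5)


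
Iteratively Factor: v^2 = (v)*(v)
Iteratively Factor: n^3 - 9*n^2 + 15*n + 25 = (n - 5)*(n^2 - 4*n - 5) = (n - 5)^2*(n + 1)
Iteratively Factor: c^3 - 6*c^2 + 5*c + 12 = (c - 4)*(c^2 - 2*c - 3) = (c - 4)*(c + 1)*(c - 3)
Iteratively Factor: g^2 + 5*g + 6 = (g + 3)*(g + 2)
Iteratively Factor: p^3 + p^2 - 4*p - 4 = (p + 2)*(p^2 - p - 2) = (p + 1)*(p + 2)*(p - 2)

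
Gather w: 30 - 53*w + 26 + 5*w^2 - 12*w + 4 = 5*w^2 - 65*w + 60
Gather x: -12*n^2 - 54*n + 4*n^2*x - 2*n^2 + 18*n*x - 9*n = -14*n^2 - 63*n + x*(4*n^2 + 18*n)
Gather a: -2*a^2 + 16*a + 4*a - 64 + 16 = -2*a^2 + 20*a - 48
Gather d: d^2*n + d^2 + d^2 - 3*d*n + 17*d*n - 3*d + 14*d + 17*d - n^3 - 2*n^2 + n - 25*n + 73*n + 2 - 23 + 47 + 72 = d^2*(n + 2) + d*(14*n + 28) - n^3 - 2*n^2 + 49*n + 98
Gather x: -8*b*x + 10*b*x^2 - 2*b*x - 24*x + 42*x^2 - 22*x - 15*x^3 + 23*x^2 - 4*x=-15*x^3 + x^2*(10*b + 65) + x*(-10*b - 50)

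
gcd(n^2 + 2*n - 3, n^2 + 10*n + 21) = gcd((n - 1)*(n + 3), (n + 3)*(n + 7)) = n + 3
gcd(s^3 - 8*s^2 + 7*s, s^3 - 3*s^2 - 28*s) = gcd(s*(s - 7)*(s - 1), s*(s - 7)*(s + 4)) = s^2 - 7*s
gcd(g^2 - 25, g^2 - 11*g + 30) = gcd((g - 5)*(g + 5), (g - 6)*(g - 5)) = g - 5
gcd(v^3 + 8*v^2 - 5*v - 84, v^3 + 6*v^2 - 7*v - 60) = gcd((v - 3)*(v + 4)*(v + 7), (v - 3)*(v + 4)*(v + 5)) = v^2 + v - 12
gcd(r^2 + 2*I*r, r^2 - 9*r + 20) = 1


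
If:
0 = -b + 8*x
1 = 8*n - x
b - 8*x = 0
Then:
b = 8*x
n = x/8 + 1/8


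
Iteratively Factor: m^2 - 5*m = (m)*(m - 5)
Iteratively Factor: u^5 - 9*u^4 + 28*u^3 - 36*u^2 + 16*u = (u - 2)*(u^4 - 7*u^3 + 14*u^2 - 8*u) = (u - 4)*(u - 2)*(u^3 - 3*u^2 + 2*u) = (u - 4)*(u - 2)^2*(u^2 - u) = (u - 4)*(u - 2)^2*(u - 1)*(u)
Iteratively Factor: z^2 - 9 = (z - 3)*(z + 3)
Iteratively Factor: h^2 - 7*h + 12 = (h - 3)*(h - 4)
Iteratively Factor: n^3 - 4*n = (n - 2)*(n^2 + 2*n) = n*(n - 2)*(n + 2)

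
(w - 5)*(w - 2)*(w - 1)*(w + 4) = w^4 - 4*w^3 - 15*w^2 + 58*w - 40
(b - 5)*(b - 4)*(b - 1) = b^3 - 10*b^2 + 29*b - 20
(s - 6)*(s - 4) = s^2 - 10*s + 24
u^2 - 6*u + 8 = (u - 4)*(u - 2)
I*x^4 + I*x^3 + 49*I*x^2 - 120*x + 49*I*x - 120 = (x - 8*I)*(x + 3*I)*(x + 5*I)*(I*x + I)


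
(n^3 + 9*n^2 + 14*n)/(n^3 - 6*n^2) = (n^2 + 9*n + 14)/(n*(n - 6))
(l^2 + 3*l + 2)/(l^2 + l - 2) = (l + 1)/(l - 1)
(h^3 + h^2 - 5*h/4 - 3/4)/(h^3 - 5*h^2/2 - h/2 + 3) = (4*h^3 + 4*h^2 - 5*h - 3)/(2*(2*h^3 - 5*h^2 - h + 6))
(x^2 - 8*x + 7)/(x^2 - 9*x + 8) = (x - 7)/(x - 8)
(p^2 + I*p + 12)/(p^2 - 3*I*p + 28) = (p - 3*I)/(p - 7*I)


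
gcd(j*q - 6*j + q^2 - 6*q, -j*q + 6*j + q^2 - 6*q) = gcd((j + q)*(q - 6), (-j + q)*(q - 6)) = q - 6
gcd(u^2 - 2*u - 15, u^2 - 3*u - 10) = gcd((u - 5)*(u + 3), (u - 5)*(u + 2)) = u - 5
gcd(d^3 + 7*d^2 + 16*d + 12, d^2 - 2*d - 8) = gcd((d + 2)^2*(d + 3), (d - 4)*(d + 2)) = d + 2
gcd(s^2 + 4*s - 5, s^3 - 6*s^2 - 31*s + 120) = s + 5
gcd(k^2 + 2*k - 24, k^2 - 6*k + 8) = k - 4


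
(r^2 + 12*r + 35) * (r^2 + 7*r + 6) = r^4 + 19*r^3 + 125*r^2 + 317*r + 210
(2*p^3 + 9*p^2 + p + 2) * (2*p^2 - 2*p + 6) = 4*p^5 + 14*p^4 - 4*p^3 + 56*p^2 + 2*p + 12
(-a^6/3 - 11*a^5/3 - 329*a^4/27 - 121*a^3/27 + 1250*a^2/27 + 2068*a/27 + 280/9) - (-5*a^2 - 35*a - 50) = -a^6/3 - 11*a^5/3 - 329*a^4/27 - 121*a^3/27 + 1385*a^2/27 + 3013*a/27 + 730/9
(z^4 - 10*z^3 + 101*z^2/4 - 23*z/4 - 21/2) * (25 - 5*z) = -5*z^5 + 75*z^4 - 1505*z^3/4 + 660*z^2 - 365*z/4 - 525/2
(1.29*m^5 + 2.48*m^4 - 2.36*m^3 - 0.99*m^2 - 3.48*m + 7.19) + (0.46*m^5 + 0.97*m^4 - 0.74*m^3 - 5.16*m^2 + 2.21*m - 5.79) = 1.75*m^5 + 3.45*m^4 - 3.1*m^3 - 6.15*m^2 - 1.27*m + 1.4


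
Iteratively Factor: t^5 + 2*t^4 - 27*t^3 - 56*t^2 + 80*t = (t + 4)*(t^4 - 2*t^3 - 19*t^2 + 20*t) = t*(t + 4)*(t^3 - 2*t^2 - 19*t + 20) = t*(t - 5)*(t + 4)*(t^2 + 3*t - 4) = t*(t - 5)*(t - 1)*(t + 4)*(t + 4)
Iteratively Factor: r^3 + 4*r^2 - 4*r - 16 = (r + 4)*(r^2 - 4) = (r - 2)*(r + 4)*(r + 2)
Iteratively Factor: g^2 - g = (g - 1)*(g)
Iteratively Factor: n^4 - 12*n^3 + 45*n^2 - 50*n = (n - 5)*(n^3 - 7*n^2 + 10*n) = (n - 5)^2*(n^2 - 2*n) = (n - 5)^2*(n - 2)*(n)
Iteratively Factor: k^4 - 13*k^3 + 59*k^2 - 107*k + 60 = (k - 5)*(k^3 - 8*k^2 + 19*k - 12) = (k - 5)*(k - 4)*(k^2 - 4*k + 3) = (k - 5)*(k - 4)*(k - 1)*(k - 3)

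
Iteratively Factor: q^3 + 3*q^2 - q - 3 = (q + 1)*(q^2 + 2*q - 3) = (q - 1)*(q + 1)*(q + 3)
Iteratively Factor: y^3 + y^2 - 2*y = (y)*(y^2 + y - 2) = y*(y + 2)*(y - 1)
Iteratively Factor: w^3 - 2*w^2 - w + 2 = (w + 1)*(w^2 - 3*w + 2) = (w - 1)*(w + 1)*(w - 2)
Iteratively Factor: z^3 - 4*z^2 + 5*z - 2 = (z - 2)*(z^2 - 2*z + 1) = (z - 2)*(z - 1)*(z - 1)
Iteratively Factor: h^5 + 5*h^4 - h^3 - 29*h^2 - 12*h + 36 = (h + 2)*(h^4 + 3*h^3 - 7*h^2 - 15*h + 18) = (h - 2)*(h + 2)*(h^3 + 5*h^2 + 3*h - 9) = (h - 2)*(h + 2)*(h + 3)*(h^2 + 2*h - 3) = (h - 2)*(h + 2)*(h + 3)^2*(h - 1)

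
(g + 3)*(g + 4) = g^2 + 7*g + 12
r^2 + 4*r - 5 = (r - 1)*(r + 5)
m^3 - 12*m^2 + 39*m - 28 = (m - 7)*(m - 4)*(m - 1)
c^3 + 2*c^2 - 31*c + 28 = (c - 4)*(c - 1)*(c + 7)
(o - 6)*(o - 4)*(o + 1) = o^3 - 9*o^2 + 14*o + 24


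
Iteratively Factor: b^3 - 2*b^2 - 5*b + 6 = (b - 3)*(b^2 + b - 2) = (b - 3)*(b - 1)*(b + 2)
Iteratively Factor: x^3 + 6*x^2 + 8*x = (x + 2)*(x^2 + 4*x) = x*(x + 2)*(x + 4)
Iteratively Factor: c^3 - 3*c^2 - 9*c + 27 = (c + 3)*(c^2 - 6*c + 9) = (c - 3)*(c + 3)*(c - 3)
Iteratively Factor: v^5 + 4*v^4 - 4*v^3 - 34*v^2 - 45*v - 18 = (v - 3)*(v^4 + 7*v^3 + 17*v^2 + 17*v + 6) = (v - 3)*(v + 1)*(v^3 + 6*v^2 + 11*v + 6) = (v - 3)*(v + 1)*(v + 2)*(v^2 + 4*v + 3) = (v - 3)*(v + 1)*(v + 2)*(v + 3)*(v + 1)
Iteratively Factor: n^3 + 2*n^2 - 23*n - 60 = (n + 3)*(n^2 - n - 20) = (n - 5)*(n + 3)*(n + 4)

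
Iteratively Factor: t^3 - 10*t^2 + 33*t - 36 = (t - 3)*(t^2 - 7*t + 12) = (t - 4)*(t - 3)*(t - 3)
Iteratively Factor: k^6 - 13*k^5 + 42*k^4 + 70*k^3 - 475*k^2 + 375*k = (k - 5)*(k^5 - 8*k^4 + 2*k^3 + 80*k^2 - 75*k) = (k - 5)*(k - 1)*(k^4 - 7*k^3 - 5*k^2 + 75*k) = k*(k - 5)*(k - 1)*(k^3 - 7*k^2 - 5*k + 75) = k*(k - 5)^2*(k - 1)*(k^2 - 2*k - 15) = k*(k - 5)^2*(k - 1)*(k + 3)*(k - 5)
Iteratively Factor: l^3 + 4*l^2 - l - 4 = (l - 1)*(l^2 + 5*l + 4) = (l - 1)*(l + 4)*(l + 1)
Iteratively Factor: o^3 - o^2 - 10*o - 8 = (o + 1)*(o^2 - 2*o - 8) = (o + 1)*(o + 2)*(o - 4)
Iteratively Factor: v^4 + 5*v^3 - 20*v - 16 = (v + 1)*(v^3 + 4*v^2 - 4*v - 16) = (v + 1)*(v + 4)*(v^2 - 4) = (v + 1)*(v + 2)*(v + 4)*(v - 2)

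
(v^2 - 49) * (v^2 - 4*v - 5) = v^4 - 4*v^3 - 54*v^2 + 196*v + 245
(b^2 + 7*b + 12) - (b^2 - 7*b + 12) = 14*b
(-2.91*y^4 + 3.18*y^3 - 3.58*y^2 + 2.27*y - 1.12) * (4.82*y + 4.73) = -14.0262*y^5 + 1.5633*y^4 - 2.2142*y^3 - 5.992*y^2 + 5.3387*y - 5.2976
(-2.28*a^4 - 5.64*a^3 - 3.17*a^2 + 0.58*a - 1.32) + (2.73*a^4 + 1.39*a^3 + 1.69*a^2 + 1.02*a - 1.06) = 0.45*a^4 - 4.25*a^3 - 1.48*a^2 + 1.6*a - 2.38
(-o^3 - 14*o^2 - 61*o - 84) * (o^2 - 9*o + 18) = -o^5 - 5*o^4 + 47*o^3 + 213*o^2 - 342*o - 1512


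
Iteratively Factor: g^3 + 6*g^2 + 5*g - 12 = (g + 3)*(g^2 + 3*g - 4) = (g + 3)*(g + 4)*(g - 1)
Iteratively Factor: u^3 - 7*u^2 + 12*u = (u)*(u^2 - 7*u + 12) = u*(u - 3)*(u - 4)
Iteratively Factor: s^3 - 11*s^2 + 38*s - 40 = (s - 2)*(s^2 - 9*s + 20) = (s - 4)*(s - 2)*(s - 5)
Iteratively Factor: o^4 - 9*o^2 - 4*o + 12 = (o + 2)*(o^3 - 2*o^2 - 5*o + 6) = (o + 2)^2*(o^2 - 4*o + 3) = (o - 1)*(o + 2)^2*(o - 3)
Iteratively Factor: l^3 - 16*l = (l + 4)*(l^2 - 4*l) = l*(l + 4)*(l - 4)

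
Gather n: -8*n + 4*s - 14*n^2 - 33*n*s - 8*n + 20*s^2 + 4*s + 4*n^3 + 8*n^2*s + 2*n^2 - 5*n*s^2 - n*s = 4*n^3 + n^2*(8*s - 12) + n*(-5*s^2 - 34*s - 16) + 20*s^2 + 8*s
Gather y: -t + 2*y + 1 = -t + 2*y + 1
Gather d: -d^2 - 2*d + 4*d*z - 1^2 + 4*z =-d^2 + d*(4*z - 2) + 4*z - 1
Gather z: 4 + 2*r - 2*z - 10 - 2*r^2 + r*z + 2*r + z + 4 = -2*r^2 + 4*r + z*(r - 1) - 2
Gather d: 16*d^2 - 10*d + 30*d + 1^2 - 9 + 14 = 16*d^2 + 20*d + 6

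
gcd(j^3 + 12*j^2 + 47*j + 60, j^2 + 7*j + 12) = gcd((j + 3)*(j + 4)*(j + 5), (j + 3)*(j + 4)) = j^2 + 7*j + 12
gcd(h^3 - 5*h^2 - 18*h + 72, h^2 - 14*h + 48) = h - 6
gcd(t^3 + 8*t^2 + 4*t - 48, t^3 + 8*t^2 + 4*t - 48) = t^3 + 8*t^2 + 4*t - 48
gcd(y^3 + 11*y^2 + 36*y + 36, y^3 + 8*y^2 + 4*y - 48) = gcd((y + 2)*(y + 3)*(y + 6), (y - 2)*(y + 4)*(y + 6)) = y + 6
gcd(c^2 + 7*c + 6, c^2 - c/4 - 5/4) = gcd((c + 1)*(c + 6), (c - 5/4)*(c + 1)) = c + 1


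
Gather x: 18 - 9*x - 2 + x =16 - 8*x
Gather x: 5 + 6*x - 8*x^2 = -8*x^2 + 6*x + 5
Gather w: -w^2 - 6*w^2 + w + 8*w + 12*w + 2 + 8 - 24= -7*w^2 + 21*w - 14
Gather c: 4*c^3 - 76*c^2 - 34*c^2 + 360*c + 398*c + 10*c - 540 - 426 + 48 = 4*c^3 - 110*c^2 + 768*c - 918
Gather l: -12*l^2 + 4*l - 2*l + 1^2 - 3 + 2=-12*l^2 + 2*l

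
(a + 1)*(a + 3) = a^2 + 4*a + 3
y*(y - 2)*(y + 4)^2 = y^4 + 6*y^3 - 32*y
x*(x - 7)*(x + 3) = x^3 - 4*x^2 - 21*x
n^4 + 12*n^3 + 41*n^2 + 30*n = n*(n + 1)*(n + 5)*(n + 6)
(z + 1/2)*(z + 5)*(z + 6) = z^3 + 23*z^2/2 + 71*z/2 + 15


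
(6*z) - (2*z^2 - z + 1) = -2*z^2 + 7*z - 1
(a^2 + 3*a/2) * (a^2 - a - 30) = a^4 + a^3/2 - 63*a^2/2 - 45*a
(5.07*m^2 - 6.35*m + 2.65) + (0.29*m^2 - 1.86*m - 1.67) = 5.36*m^2 - 8.21*m + 0.98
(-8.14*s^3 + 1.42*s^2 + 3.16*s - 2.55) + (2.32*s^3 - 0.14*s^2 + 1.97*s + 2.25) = -5.82*s^3 + 1.28*s^2 + 5.13*s - 0.3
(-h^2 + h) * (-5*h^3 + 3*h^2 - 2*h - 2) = 5*h^5 - 8*h^4 + 5*h^3 - 2*h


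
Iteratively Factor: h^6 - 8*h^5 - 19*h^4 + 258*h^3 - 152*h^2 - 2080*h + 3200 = (h - 2)*(h^5 - 6*h^4 - 31*h^3 + 196*h^2 + 240*h - 1600) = (h - 4)*(h - 2)*(h^4 - 2*h^3 - 39*h^2 + 40*h + 400) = (h - 5)*(h - 4)*(h - 2)*(h^3 + 3*h^2 - 24*h - 80) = (h - 5)^2*(h - 4)*(h - 2)*(h^2 + 8*h + 16) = (h - 5)^2*(h - 4)*(h - 2)*(h + 4)*(h + 4)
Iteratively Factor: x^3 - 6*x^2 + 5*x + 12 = (x - 4)*(x^2 - 2*x - 3) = (x - 4)*(x + 1)*(x - 3)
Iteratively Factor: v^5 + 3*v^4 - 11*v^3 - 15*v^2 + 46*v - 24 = (v + 4)*(v^4 - v^3 - 7*v^2 + 13*v - 6) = (v - 1)*(v + 4)*(v^3 - 7*v + 6) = (v - 1)*(v + 3)*(v + 4)*(v^2 - 3*v + 2) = (v - 2)*(v - 1)*(v + 3)*(v + 4)*(v - 1)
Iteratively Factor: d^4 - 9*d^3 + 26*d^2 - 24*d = (d - 2)*(d^3 - 7*d^2 + 12*d) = (d - 4)*(d - 2)*(d^2 - 3*d) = (d - 4)*(d - 3)*(d - 2)*(d)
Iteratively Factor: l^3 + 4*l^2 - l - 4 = (l - 1)*(l^2 + 5*l + 4) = (l - 1)*(l + 1)*(l + 4)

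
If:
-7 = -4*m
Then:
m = 7/4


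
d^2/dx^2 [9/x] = 18/x^3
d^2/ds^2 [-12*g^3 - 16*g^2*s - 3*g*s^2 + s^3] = -6*g + 6*s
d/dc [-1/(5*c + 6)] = 5/(5*c + 6)^2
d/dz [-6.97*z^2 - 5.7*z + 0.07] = -13.94*z - 5.7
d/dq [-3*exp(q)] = -3*exp(q)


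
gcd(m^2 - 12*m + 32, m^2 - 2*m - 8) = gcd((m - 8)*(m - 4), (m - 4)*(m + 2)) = m - 4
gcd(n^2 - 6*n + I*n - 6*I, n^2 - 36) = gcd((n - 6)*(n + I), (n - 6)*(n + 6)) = n - 6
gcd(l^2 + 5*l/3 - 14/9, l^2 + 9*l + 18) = 1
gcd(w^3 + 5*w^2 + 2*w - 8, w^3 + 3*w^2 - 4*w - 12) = w + 2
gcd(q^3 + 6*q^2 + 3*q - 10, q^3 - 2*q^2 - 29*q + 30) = q^2 + 4*q - 5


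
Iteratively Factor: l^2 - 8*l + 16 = (l - 4)*(l - 4)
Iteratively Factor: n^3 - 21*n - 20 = (n + 1)*(n^2 - n - 20) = (n - 5)*(n + 1)*(n + 4)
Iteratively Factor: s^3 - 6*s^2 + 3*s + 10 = (s - 2)*(s^2 - 4*s - 5) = (s - 2)*(s + 1)*(s - 5)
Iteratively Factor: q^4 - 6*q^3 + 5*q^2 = (q)*(q^3 - 6*q^2 + 5*q) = q*(q - 1)*(q^2 - 5*q) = q*(q - 5)*(q - 1)*(q)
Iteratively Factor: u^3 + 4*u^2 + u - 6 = (u + 3)*(u^2 + u - 2) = (u + 2)*(u + 3)*(u - 1)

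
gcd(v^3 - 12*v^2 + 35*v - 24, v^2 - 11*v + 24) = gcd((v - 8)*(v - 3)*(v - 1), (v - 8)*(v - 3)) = v^2 - 11*v + 24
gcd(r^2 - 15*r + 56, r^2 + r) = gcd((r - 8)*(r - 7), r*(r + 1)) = 1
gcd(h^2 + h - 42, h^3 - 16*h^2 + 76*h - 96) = h - 6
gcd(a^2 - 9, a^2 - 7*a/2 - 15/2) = 1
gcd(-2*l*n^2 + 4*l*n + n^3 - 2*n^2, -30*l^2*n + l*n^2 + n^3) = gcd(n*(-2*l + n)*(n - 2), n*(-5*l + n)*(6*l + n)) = n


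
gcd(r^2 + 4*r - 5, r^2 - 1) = r - 1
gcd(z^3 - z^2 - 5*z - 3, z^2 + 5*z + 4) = z + 1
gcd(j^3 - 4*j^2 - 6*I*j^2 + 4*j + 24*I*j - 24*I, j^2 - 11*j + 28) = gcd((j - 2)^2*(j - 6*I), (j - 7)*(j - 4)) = 1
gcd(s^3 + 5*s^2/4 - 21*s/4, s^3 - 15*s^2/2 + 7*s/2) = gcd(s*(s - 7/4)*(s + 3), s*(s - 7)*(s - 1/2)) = s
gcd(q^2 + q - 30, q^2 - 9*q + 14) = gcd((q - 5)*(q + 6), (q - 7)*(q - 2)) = 1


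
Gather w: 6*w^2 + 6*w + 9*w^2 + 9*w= 15*w^2 + 15*w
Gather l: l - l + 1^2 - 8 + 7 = 0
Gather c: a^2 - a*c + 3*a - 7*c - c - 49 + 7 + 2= a^2 + 3*a + c*(-a - 8) - 40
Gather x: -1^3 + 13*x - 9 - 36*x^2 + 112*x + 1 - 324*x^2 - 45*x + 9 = -360*x^2 + 80*x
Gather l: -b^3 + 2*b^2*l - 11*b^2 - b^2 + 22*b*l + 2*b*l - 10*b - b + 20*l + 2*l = -b^3 - 12*b^2 - 11*b + l*(2*b^2 + 24*b + 22)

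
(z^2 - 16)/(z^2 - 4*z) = (z + 4)/z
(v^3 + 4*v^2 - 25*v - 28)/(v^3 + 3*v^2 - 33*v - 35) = (v - 4)/(v - 5)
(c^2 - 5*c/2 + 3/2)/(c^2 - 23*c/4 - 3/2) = 2*(-2*c^2 + 5*c - 3)/(-4*c^2 + 23*c + 6)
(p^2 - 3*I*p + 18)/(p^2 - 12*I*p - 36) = (p + 3*I)/(p - 6*I)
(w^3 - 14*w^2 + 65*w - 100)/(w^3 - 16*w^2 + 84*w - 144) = (w^2 - 10*w + 25)/(w^2 - 12*w + 36)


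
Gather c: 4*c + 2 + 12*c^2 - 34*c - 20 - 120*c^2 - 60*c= -108*c^2 - 90*c - 18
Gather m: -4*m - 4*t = -4*m - 4*t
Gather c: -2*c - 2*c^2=-2*c^2 - 2*c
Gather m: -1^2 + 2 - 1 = 0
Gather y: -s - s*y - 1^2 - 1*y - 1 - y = -s + y*(-s - 2) - 2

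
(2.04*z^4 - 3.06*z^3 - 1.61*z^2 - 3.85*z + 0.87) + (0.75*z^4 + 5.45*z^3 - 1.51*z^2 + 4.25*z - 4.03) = 2.79*z^4 + 2.39*z^3 - 3.12*z^2 + 0.4*z - 3.16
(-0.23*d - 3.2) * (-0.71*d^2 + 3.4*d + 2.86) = 0.1633*d^3 + 1.49*d^2 - 11.5378*d - 9.152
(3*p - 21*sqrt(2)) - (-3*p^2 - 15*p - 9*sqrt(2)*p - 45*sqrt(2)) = 3*p^2 + 9*sqrt(2)*p + 18*p + 24*sqrt(2)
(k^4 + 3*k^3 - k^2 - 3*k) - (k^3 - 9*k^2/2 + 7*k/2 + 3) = k^4 + 2*k^3 + 7*k^2/2 - 13*k/2 - 3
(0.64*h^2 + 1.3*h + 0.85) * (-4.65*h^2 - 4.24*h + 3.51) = -2.976*h^4 - 8.7586*h^3 - 7.2181*h^2 + 0.959*h + 2.9835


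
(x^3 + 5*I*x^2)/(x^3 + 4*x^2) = (x + 5*I)/(x + 4)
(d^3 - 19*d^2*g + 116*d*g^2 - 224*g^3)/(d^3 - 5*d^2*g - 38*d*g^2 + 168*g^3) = (d - 8*g)/(d + 6*g)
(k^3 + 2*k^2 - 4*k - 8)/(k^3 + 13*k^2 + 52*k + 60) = (k^2 - 4)/(k^2 + 11*k + 30)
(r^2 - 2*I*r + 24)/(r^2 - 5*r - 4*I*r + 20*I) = (r^2 - 2*I*r + 24)/(r^2 - 5*r - 4*I*r + 20*I)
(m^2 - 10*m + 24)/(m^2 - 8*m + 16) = (m - 6)/(m - 4)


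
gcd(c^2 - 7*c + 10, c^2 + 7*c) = 1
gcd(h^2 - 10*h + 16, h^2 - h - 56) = h - 8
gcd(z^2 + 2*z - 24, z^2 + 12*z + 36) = z + 6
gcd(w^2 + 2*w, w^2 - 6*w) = w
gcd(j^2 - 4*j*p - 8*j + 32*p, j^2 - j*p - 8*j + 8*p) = j - 8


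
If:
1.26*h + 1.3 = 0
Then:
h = -1.03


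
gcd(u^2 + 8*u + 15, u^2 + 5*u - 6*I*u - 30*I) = u + 5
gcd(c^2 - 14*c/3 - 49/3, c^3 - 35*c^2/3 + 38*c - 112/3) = c - 7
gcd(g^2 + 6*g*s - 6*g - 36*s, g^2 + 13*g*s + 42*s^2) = g + 6*s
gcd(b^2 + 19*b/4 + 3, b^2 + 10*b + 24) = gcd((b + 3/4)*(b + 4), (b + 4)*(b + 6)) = b + 4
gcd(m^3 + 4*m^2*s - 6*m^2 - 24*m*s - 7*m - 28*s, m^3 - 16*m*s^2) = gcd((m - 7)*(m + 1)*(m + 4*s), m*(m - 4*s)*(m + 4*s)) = m + 4*s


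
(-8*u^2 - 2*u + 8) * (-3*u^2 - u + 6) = 24*u^4 + 14*u^3 - 70*u^2 - 20*u + 48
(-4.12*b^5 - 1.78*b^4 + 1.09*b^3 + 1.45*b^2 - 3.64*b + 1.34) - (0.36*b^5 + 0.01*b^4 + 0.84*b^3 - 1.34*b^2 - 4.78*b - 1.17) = -4.48*b^5 - 1.79*b^4 + 0.25*b^3 + 2.79*b^2 + 1.14*b + 2.51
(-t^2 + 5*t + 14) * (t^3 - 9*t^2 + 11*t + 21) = -t^5 + 14*t^4 - 42*t^3 - 92*t^2 + 259*t + 294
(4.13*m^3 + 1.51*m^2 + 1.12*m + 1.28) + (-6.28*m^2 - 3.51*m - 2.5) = 4.13*m^3 - 4.77*m^2 - 2.39*m - 1.22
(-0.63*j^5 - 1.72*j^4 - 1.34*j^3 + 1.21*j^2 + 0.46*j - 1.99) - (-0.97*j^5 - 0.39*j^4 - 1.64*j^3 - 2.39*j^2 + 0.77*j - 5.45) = 0.34*j^5 - 1.33*j^4 + 0.3*j^3 + 3.6*j^2 - 0.31*j + 3.46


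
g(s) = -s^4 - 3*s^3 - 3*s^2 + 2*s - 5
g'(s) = -4*s^3 - 9*s^2 - 6*s + 2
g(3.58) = -338.20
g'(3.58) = -318.36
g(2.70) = -133.66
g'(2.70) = -158.54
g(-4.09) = -137.94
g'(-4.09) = 149.66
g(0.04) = -4.92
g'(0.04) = 1.75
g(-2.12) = -14.34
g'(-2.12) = 12.38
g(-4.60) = -233.42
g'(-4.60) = 228.50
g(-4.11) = -140.96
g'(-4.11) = 152.34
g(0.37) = -4.84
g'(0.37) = -1.65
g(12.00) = -26333.00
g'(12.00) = -8278.00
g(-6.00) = -773.00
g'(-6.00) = 578.00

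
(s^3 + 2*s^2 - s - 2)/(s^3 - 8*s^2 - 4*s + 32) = (s^2 - 1)/(s^2 - 10*s + 16)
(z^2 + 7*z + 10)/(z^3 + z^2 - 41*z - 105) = (z + 2)/(z^2 - 4*z - 21)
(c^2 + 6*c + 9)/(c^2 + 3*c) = (c + 3)/c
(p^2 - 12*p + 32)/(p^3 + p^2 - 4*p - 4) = (p^2 - 12*p + 32)/(p^3 + p^2 - 4*p - 4)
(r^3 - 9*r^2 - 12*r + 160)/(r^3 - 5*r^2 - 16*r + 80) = (r - 8)/(r - 4)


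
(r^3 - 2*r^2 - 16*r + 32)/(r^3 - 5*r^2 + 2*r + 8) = (r + 4)/(r + 1)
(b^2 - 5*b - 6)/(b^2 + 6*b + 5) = (b - 6)/(b + 5)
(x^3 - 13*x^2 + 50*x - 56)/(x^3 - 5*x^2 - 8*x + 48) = (x^2 - 9*x + 14)/(x^2 - x - 12)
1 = 1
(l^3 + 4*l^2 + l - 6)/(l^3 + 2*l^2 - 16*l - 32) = (l^2 + 2*l - 3)/(l^2 - 16)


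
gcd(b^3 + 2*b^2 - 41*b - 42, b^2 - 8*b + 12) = b - 6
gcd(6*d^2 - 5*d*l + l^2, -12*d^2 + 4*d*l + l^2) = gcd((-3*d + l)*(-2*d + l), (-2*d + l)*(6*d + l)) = 2*d - l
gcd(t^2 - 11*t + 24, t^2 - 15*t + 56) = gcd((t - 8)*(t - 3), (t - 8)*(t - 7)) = t - 8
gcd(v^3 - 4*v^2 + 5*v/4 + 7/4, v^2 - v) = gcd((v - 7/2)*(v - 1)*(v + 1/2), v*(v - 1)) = v - 1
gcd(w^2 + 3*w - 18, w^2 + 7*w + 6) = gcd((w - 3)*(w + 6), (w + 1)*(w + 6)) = w + 6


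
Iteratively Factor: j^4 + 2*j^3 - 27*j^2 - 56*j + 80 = (j - 5)*(j^3 + 7*j^2 + 8*j - 16) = (j - 5)*(j + 4)*(j^2 + 3*j - 4) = (j - 5)*(j - 1)*(j + 4)*(j + 4)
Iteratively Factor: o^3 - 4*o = (o)*(o^2 - 4) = o*(o - 2)*(o + 2)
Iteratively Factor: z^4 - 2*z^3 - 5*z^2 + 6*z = (z)*(z^3 - 2*z^2 - 5*z + 6) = z*(z - 3)*(z^2 + z - 2) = z*(z - 3)*(z + 2)*(z - 1)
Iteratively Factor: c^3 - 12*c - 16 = (c + 2)*(c^2 - 2*c - 8) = (c - 4)*(c + 2)*(c + 2)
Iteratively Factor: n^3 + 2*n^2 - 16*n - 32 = (n - 4)*(n^2 + 6*n + 8) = (n - 4)*(n + 2)*(n + 4)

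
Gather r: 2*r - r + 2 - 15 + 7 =r - 6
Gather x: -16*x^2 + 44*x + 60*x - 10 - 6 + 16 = -16*x^2 + 104*x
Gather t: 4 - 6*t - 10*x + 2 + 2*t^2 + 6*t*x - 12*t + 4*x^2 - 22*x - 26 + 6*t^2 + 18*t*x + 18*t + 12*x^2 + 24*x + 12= 8*t^2 + 24*t*x + 16*x^2 - 8*x - 8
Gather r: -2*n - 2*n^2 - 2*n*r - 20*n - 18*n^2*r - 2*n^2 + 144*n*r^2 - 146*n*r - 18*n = -4*n^2 + 144*n*r^2 - 40*n + r*(-18*n^2 - 148*n)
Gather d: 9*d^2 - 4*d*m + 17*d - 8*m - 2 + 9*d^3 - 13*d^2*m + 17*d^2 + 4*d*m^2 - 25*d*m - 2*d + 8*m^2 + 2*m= 9*d^3 + d^2*(26 - 13*m) + d*(4*m^2 - 29*m + 15) + 8*m^2 - 6*m - 2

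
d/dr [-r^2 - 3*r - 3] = -2*r - 3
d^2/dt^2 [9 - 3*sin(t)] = 3*sin(t)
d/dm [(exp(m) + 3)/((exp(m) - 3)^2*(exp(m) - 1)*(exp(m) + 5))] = (-3*exp(3*m) - 17*exp(2*m) - 13*exp(m) + 81)*exp(m)/(exp(7*m) - exp(6*m) - 39*exp(5*m) + 95*exp(4*m) + 331*exp(3*m) - 1467*exp(2*m) + 1755*exp(m) - 675)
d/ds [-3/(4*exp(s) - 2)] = 3*exp(s)/(2*exp(s) - 1)^2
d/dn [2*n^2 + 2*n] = 4*n + 2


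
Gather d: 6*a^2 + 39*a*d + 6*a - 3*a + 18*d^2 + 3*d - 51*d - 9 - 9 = 6*a^2 + 3*a + 18*d^2 + d*(39*a - 48) - 18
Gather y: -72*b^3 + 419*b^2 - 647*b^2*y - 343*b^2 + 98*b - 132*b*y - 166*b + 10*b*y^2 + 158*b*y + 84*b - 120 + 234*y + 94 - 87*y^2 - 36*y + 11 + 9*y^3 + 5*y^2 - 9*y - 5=-72*b^3 + 76*b^2 + 16*b + 9*y^3 + y^2*(10*b - 82) + y*(-647*b^2 + 26*b + 189) - 20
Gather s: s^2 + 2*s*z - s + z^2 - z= s^2 + s*(2*z - 1) + z^2 - z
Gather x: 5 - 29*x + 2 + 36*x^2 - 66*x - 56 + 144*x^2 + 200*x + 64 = 180*x^2 + 105*x + 15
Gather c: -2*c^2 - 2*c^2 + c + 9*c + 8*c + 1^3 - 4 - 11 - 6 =-4*c^2 + 18*c - 20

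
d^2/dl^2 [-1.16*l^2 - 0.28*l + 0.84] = -2.32000000000000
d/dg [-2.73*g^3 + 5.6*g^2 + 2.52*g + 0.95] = -8.19*g^2 + 11.2*g + 2.52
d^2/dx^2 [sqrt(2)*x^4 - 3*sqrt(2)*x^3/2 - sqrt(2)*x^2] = sqrt(2)*(12*x^2 - 9*x - 2)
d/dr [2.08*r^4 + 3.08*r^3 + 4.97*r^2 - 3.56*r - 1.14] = 8.32*r^3 + 9.24*r^2 + 9.94*r - 3.56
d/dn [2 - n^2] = -2*n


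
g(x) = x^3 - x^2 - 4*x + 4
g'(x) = 3*x^2 - 2*x - 4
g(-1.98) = 0.24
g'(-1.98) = 11.72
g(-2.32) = -4.59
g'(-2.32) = 16.79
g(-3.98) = -58.97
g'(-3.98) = 51.48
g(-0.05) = 4.20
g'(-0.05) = -3.89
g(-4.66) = -100.27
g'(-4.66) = 70.47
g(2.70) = 5.59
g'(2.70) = 12.47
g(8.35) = 483.06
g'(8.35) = 188.47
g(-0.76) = 6.02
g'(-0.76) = -0.75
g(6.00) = 160.00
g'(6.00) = 92.00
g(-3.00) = -20.00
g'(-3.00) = 29.00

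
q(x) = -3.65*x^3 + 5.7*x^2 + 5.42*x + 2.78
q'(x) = -10.95*x^2 + 11.4*x + 5.42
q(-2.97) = 132.58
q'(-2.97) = -125.03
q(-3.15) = 156.35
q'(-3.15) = -139.14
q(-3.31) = 179.66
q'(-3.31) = -152.28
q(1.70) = 10.53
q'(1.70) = -6.85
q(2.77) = -16.05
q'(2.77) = -47.02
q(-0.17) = 2.04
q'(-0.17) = 3.17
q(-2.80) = 112.42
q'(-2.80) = -112.35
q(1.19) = 11.15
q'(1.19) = 3.48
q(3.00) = -28.21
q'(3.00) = -58.93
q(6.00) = -547.90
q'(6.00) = -320.38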